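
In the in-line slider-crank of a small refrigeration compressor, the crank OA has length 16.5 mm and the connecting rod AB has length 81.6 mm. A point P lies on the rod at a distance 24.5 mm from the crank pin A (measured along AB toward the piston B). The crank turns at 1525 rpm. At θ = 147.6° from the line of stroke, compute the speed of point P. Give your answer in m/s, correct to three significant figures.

2.05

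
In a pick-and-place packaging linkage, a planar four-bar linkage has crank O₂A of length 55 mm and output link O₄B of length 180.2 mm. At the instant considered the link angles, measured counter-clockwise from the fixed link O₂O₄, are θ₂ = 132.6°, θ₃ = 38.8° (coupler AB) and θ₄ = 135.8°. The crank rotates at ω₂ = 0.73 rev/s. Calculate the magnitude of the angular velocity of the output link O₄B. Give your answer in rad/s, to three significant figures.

1.41

ω₂ = 4.587 rad/s (from 0.73 rev/s).
Differentiating the loop-closure r₂e^{iθ₂}+r₃e^{iθ₃}=r₁+r₄e^{iθ₄} gives r₂ω₂e^{iθ₂}+r₃ω₃e^{iθ₃}=r₄ω₄e^{iθ₄}.
Eliminating the other unknown: ω₄ = r₂ω₂ sin(θ₂−θ₃) / [r₄ sin(θ₄−θ₃)].
Numerator sine = +0.99780; denominator sine = +0.99255.
Result = 0.055·4.587·(+0.99780) / (0.1802·(+0.99255)) = +1.4074 rad/s; magnitude 1.4074 rad/s.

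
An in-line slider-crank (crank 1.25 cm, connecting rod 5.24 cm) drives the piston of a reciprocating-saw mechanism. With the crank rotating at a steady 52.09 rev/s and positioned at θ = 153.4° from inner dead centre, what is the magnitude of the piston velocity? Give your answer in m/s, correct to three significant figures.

ω = 2π·52.1 = 327.3 rad/s
For an in-line slider-crank, x = r cosθ + √(L² − r² sin²θ), so v = −rω sinθ·[1 + r cosθ/√(L² − r² sin²θ)].
With r = 0.0125 m, L = 0.0524 m, θ = 153.4°: √(L² − r² sin²θ) = 0.0521 m.
v = −0.0125·327.3·0.44776·[1 + 0.0125·-0.89415/0.0521] = -1.4389 m/s.
|v| = 1.4389 m/s.

1.44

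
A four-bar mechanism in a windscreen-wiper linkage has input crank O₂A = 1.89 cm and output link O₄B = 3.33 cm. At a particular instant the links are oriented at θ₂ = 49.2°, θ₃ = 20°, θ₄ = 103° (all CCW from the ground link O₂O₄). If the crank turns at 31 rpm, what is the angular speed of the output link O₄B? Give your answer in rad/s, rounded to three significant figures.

ω₂ = 3.246 rad/s (from 31 rpm).
Differentiating the loop-closure r₂e^{iθ₂}+r₃e^{iθ₃}=r₁+r₄e^{iθ₄} gives r₂ω₂e^{iθ₂}+r₃ω₃e^{iθ₃}=r₄ω₄e^{iθ₄}.
Eliminating the other unknown: ω₄ = r₂ω₂ sin(θ₂−θ₃) / [r₄ sin(θ₄−θ₃)].
Numerator sine = +0.48786; denominator sine = +0.99255.
Result = 0.0189·3.246·(+0.48786) / (0.0333·(+0.99255)) = +0.90563 rad/s; magnitude 0.90563 rad/s.

0.906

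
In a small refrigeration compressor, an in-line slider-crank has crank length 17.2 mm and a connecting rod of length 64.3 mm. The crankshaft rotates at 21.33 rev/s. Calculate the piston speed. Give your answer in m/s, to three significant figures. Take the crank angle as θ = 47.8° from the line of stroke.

2.02

ω = 2π·21.3 = 134 rad/s
For an in-line slider-crank, x = r cosθ + √(L² − r² sin²θ), so v = −rω sinθ·[1 + r cosθ/√(L² − r² sin²θ)].
With r = 0.0172 m, L = 0.0643 m, θ = 47.8°: √(L² − r² sin²θ) = 0.063025 m.
v = −0.0172·134·0.74080·[1 + 0.0172·0.67172/0.063025] = -2.0207 m/s.
|v| = 2.0207 m/s.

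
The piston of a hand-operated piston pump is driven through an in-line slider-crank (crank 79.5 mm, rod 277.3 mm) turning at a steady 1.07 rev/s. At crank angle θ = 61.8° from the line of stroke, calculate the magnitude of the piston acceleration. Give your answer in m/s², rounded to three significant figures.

ω = 2π·1.07 = 6.723 rad/s
x(θ) = r cosθ + √(L² − r² sin²θ); with ω constant, a = ω²·d²x/dθ².
d²x/dθ² = −r cosθ − r²(cos2θ)/√u − r⁴ sin²2θ/(4u^{3/2}),  u = L² − r² sin²θ = 0.0719864 m².
Substituting r = 0.0795 m, L = 0.2773 m, θ = 61.8°: d²x/dθ² = -0.024891 m.
a = ω²·d²x/dθ² = (6.723)²·(-0.024891) = -1.125 m/s²;  |a| = 1.125 m/s².

1.13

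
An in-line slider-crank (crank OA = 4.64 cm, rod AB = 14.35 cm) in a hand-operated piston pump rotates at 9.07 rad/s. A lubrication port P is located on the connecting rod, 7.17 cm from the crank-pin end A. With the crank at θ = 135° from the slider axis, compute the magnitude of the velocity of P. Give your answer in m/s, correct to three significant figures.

ω = 9.07 rad/s.  Crank-pin speed |V_A| = rω = 0.42085 m/s, perpendicular to OA.
Rod angle: sinφ = −(r/L) sinθ ⇒ φ = -13.217°; ω_rod = −rω cosθ/√(L²−r²sin²θ) = +2.1302 rad/s.
V_P = V_A + ω_rod × AP, with AP = 0.0717 m along the rod.
Components: V_Px = −rω sinθ − a·ω_rod·sinφ = -0.26266 m/s;  V_Py = rω cosθ + a·ω_rod·cosφ = -0.1489 m/s.
|V_P| = √(V_Px² + V_Py²) = 0.30193 m/s.

0.302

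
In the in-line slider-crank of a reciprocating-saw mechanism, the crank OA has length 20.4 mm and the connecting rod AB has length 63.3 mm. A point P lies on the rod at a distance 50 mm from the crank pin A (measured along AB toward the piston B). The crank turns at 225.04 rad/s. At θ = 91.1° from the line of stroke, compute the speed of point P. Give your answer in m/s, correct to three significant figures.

4.57

ω = 225 rad/s.  Crank-pin speed |V_A| = rω = 4.5908 m/s, perpendicular to OA.
Rod angle: sinφ = −(r/L) sinθ ⇒ φ = -18.797°; ω_rod = −rω cosθ/√(L²−r²sin²θ) = +1.4707 rad/s.
V_P = V_A + ω_rod × AP, with AP = 0.05 m along the rod.
Components: V_Px = −rω sinθ − a·ω_rod·sinφ = -4.5663 m/s;  V_Py = rω cosθ + a·ω_rod·cosφ = -0.018517 m/s.
|V_P| = √(V_Px² + V_Py²) = 4.5663 m/s.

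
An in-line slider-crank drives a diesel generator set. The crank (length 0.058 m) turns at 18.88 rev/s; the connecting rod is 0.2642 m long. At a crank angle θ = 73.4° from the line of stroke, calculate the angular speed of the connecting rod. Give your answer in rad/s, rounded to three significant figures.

7.61

ω = 118.6 rad/s (converted from 18.88 rev/s).
The rod makes angle φ with the slider axis where L sinφ = r sinθ; differentiating, L cosφ·φ̇ = r ω cosθ.
L cosφ = √(L² − r² sin²θ) = 0.25829 m.
|ω_rod| = r ω |cosθ| / √(L² − r² sin²θ) = 0.058·118.6·0.28569/0.25829 = 7.6103 rad/s.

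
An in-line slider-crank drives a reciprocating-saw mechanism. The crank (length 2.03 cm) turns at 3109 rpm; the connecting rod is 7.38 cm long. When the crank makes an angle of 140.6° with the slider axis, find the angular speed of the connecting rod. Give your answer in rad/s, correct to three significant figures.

70.3

ω = 325.6 rad/s (converted from 3109 rpm).
The rod makes angle φ with the slider axis where L sinφ = r sinθ; differentiating, L cosφ·φ̇ = r ω cosθ.
L cosφ = √(L² − r² sin²θ) = 0.072666 m.
|ω_rod| = r ω |cosθ| / √(L² − r² sin²θ) = 0.0203·325.6·0.77273/0.072666 = 70.282 rad/s.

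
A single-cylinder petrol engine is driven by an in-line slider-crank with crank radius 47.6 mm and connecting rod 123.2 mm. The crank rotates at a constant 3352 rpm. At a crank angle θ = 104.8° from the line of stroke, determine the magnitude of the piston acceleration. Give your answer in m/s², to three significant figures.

3600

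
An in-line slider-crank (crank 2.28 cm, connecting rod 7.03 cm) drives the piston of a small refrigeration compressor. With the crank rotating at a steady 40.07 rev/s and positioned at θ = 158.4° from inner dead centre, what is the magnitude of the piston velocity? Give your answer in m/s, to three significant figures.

1.47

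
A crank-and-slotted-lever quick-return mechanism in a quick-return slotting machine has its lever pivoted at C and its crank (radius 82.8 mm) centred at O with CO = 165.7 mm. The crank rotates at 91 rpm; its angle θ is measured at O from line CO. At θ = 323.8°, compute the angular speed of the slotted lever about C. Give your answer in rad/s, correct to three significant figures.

3.03

ω = 9.529 rad/s (from 91 rpm).
Crank pin A relative to C: A = (d + r cosθ, r sinθ); lever angle φ = atan2(r sinθ, d + r cosθ).
Differentiating tanφ: φ̇ = rω(d cosθ + r)/(d² + r² + 2dr cosθ).
d² + r² + 2dr cosθ = |CA|² = 0.0564553 m²;  d cosθ + r = +0.21651 m.
|ω_lever| = |0.0828·9.529·+0.21651| / 0.0564553 = 3.0261 rad/s.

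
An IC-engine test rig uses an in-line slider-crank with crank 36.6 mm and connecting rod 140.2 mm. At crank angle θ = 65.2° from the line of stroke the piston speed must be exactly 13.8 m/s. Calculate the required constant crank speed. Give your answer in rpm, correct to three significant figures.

3560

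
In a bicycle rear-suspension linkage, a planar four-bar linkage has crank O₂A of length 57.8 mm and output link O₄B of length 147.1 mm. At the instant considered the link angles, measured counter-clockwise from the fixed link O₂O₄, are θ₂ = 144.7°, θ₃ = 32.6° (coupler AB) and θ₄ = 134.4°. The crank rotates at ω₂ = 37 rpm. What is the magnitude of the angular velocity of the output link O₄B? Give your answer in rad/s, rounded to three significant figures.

1.44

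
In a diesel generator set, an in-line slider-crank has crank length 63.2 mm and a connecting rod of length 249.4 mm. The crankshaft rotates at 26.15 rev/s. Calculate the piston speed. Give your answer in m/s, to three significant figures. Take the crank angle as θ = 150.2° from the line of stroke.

ω = 2π·26.1 = 164.3 rad/s
For an in-line slider-crank, x = r cosθ + √(L² − r² sin²θ), so v = −rω sinθ·[1 + r cosθ/√(L² − r² sin²θ)].
With r = 0.0632 m, L = 0.2494 m, θ = 150.2°: √(L² − r² sin²θ) = 0.24741 m.
v = −0.0632·164.3·0.49697·[1 + 0.0632·-0.86777/0.24741] = -4.0167 m/s.
|v| = 4.0167 m/s.

4.02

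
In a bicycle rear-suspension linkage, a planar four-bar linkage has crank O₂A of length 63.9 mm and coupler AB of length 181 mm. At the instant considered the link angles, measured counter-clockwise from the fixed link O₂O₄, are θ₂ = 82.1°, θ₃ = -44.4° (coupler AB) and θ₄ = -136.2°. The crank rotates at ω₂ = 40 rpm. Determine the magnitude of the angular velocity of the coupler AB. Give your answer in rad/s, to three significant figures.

0.917

ω₂ = 4.189 rad/s (from 40 rpm).
Differentiating the loop-closure r₂e^{iθ₂}+r₃e^{iθ₃}=r₁+r₄e^{iθ₄} gives r₂ω₂e^{iθ₂}+r₃ω₃e^{iθ₃}=r₄ω₄e^{iθ₄}.
Eliminating the other unknown: ω₃ = r₂ω₂ sin(θ₄−θ₂) / [r₃ sin(θ₃−θ₄)].
Numerator sine = +0.61978; denominator sine = +0.99951.
Result = 0.0639·4.189·(+0.61978) / (0.181·(+0.99951)) = +0.91698 rad/s; magnitude 0.91698 rad/s.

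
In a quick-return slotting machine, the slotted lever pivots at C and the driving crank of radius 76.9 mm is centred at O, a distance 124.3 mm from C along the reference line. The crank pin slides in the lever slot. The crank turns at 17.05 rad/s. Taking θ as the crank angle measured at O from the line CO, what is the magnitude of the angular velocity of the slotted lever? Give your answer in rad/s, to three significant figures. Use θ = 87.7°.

ω = 17.05 rad/s
Crank pin A relative to C: A = (d + r cosθ, r sinθ); lever angle φ = atan2(r sinθ, d + r cosθ).
Differentiating tanφ: φ̇ = rω(d cosθ + r)/(d² + r² + 2dr cosθ).
d² + r² + 2dr cosθ = |CA|² = 0.0221313 m²;  d cosθ + r = +0.081888 m.
|ω_lever| = |0.0769·17.05·+0.081888| / 0.0221313 = 4.8514 rad/s.

4.85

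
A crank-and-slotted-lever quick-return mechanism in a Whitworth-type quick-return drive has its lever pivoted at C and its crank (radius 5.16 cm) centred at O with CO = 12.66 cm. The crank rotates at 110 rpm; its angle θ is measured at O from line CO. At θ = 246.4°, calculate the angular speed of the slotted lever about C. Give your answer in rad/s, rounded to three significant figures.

ω = 11.52 rad/s (from 110 rpm).
Crank pin A relative to C: A = (d + r cosθ, r sinθ); lever angle φ = atan2(r sinθ, d + r cosθ).
Differentiating tanφ: φ̇ = rω(d cosθ + r)/(d² + r² + 2dr cosθ).
d² + r² + 2dr cosθ = |CA|² = 0.0134595 m²;  d cosθ + r = +0.00091581 m.
|ω_lever| = |0.0516·11.52·+0.00091581| / 0.0134595 = 0.040443 rad/s.

0.0404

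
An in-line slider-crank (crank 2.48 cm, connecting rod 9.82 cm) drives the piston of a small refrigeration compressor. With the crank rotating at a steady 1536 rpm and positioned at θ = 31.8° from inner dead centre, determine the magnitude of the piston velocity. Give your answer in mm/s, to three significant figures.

2560

ω = 2π·1536/60 = 160.8 rad/s
For an in-line slider-crank, x = r cosθ + √(L² − r² sin²θ), so v = −rω sinθ·[1 + r cosθ/√(L² − r² sin²θ)].
With r = 0.0248 m, L = 0.0982 m, θ = 31.8°: √(L² − r² sin²θ) = 0.097327 m.
v = −0.0248·160.8·0.52696·[1 + 0.0248·0.84989/0.097327] = -2.5573 m/s.
|v| = 2.5573 m/s = 2557.3 mm/s.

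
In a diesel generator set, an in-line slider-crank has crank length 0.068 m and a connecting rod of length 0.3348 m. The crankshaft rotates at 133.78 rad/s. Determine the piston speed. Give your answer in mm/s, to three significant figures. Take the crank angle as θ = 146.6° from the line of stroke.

4150

ω = 133.8 rad/s
For an in-line slider-crank, x = r cosθ + √(L² − r² sin²θ), so v = −rω sinθ·[1 + r cosθ/√(L² − r² sin²θ)].
With r = 0.068 m, L = 0.3348 m, θ = 146.6°: √(L² − r² sin²θ) = 0.3327 m.
v = −0.068·133.8·0.55048·[1 + 0.068·-0.83485/0.3327] = -4.1533 m/s.
|v| = 4.1533 m/s = 4153.3 mm/s.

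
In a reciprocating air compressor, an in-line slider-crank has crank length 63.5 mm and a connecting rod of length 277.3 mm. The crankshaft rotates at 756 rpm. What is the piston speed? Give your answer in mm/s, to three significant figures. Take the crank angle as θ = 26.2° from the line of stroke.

ω = 2π·756/60 = 79.17 rad/s
For an in-line slider-crank, x = r cosθ + √(L² − r² sin²θ), so v = −rω sinθ·[1 + r cosθ/√(L² − r² sin²θ)].
With r = 0.0635 m, L = 0.2773 m, θ = 26.2°: √(L² − r² sin²θ) = 0.27588 m.
v = −0.0635·79.17·0.44151·[1 + 0.0635·0.89726/0.27588] = -2.6779 m/s.
|v| = 2.6779 m/s = 2677.9 mm/s.

2680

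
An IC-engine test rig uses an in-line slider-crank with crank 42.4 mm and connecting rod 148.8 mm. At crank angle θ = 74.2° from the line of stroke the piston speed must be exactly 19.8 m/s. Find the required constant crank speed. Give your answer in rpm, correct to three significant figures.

4290

For an in-line slider-crank, |v_piston| = rω|sinθ|·[1 + r cosθ/√(L² − r² sin²θ)].
With r = 0.0424 m, L = 0.1488 m, θ = 74.2°: the bracketed kinematic factor |dx/dθ| = 0.04409 m.
ω = v/|dx/dθ| = 19.8/0.04409 = 449.09 rad/s.
N = 60ω/(2π) = 4288.5 rpm.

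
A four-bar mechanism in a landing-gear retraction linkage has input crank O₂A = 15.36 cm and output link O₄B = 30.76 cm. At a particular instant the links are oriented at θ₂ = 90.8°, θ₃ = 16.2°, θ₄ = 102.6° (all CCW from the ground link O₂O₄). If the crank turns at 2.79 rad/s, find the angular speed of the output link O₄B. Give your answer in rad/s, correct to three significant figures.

1.35

ω₂ = 2.79 rad/s
Differentiating the loop-closure r₂e^{iθ₂}+r₃e^{iθ₃}=r₁+r₄e^{iθ₄} gives r₂ω₂e^{iθ₂}+r₃ω₃e^{iθ₃}=r₄ω₄e^{iθ₄}.
Eliminating the other unknown: ω₄ = r₂ω₂ sin(θ₂−θ₃) / [r₄ sin(θ₄−θ₃)].
Numerator sine = +0.96410; denominator sine = +0.99803.
Result = 0.1536·2.79·(+0.96410) / (0.3076·(+0.99803)) = +1.3458 rad/s; magnitude 1.3458 rad/s.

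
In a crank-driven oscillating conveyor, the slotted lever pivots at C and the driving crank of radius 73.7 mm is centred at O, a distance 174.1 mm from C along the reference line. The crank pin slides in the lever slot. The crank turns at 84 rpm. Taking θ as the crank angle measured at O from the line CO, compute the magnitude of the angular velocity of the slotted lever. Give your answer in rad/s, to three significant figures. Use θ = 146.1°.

ω = 8.796 rad/s (from 84 rpm).
Crank pin A relative to C: A = (d + r cosθ, r sinθ); lever angle φ = atan2(r sinθ, d + r cosθ).
Differentiating tanφ: φ̇ = rω(d cosθ + r)/(d² + r² + 2dr cosθ).
d² + r² + 2dr cosθ = |CA|² = 0.0144424 m²;  d cosθ + r = -0.070805 m.
|ω_lever| = |0.0737·8.796·-0.070805| / 0.0144424 = 3.1783 rad/s.

3.18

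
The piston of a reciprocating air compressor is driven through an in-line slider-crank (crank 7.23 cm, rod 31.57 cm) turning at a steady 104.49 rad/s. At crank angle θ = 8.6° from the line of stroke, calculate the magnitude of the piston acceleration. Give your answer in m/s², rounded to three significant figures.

954

ω = 104.5 rad/s
x(θ) = r cosθ + √(L² − r² sin²θ); with ω constant, a = ω²·d²x/dθ².
d²x/dθ² = −r cosθ − r²(cos2θ)/√u − r⁴ sin²2θ/(4u^{3/2}),  u = L² − r² sin²θ = 0.0995496 m².
Substituting r = 0.0723 m, L = 0.3157 m, θ = 8.6°: d²x/dθ² = -0.087333 m.
a = ω²·d²x/dθ² = (104.5)²·(-0.087333) = -953.51 m/s²;  |a| = 953.51 m/s².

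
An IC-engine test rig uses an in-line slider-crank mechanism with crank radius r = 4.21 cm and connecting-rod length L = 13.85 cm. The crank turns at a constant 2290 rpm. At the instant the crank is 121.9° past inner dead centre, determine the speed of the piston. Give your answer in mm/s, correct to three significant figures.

7150

ω = 2π·2290/60 = 239.8 rad/s
For an in-line slider-crank, x = r cosθ + √(L² − r² sin²θ), so v = −rω sinθ·[1 + r cosθ/√(L² − r² sin²θ)].
With r = 0.0421 m, L = 0.1385 m, θ = 121.9°: √(L² − r² sin²θ) = 0.13381 m.
v = −0.0421·239.8·0.84897·[1 + 0.0421·-0.52844/0.13381] = -7.1461 m/s.
|v| = 7.1461 m/s = 7146.1 mm/s.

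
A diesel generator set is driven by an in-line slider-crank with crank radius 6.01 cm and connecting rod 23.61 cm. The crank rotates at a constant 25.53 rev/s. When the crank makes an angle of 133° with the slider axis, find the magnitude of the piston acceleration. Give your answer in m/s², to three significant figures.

ω = 2π·25.5 = 160.4 rad/s
x(θ) = r cosθ + √(L² − r² sin²θ); with ω constant, a = ω²·d²x/dθ².
d²x/dθ² = −r cosθ − r²(cos2θ)/√u − r⁴ sin²2θ/(4u^{3/2}),  u = L² − r² sin²θ = 0.0538112 m².
Substituting r = 0.0601 m, L = 0.2361 m, θ = 133°: d²x/dθ² = +0.041814 m.
a = ω²·d²x/dθ² = (160.4)²·(+0.041814) = +1075.9 m/s²;  |a| = 1075.9 m/s².

1080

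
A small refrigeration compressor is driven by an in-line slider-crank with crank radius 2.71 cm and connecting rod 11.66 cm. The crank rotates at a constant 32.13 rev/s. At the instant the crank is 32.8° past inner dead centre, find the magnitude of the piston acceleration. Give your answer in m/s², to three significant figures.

ω = 2π·32.1 = 201.9 rad/s
x(θ) = r cosθ + √(L² − r² sin²θ); with ω constant, a = ω²·d²x/dθ².
d²x/dθ² = −r cosθ − r²(cos2θ)/√u − r⁴ sin²2θ/(4u^{3/2}),  u = L² − r² sin²θ = 0.01338 m².
Substituting r = 0.0271 m, L = 0.1166 m, θ = 32.8°: d²x/dθ² = -0.025474 m.
a = ω²·d²x/dθ² = (201.9)²·(-0.025474) = -1038.2 m/s²;  |a| = 1038.2 m/s².

1040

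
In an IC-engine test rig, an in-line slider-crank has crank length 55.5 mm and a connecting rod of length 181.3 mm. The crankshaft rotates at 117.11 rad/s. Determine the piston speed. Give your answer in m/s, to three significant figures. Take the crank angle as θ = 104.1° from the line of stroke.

5.81

ω = 117.1 rad/s
For an in-line slider-crank, x = r cosθ + √(L² − r² sin²θ), so v = −rω sinθ·[1 + r cosθ/√(L² − r² sin²θ)].
With r = 0.0555 m, L = 0.1813 m, θ = 104.1°: √(L² − r² sin²θ) = 0.17312 m.
v = −0.0555·117.1·0.96987·[1 + 0.0555·-0.24362/0.17312] = -5.8115 m/s.
|v| = 5.8115 m/s.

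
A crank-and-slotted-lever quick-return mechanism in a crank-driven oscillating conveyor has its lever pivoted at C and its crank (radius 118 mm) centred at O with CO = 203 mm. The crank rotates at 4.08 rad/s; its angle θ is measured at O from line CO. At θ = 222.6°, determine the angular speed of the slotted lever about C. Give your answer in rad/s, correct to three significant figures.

ω = 4.08 rad/s
Crank pin A relative to C: A = (d + r cosθ, r sinθ); lever angle φ = atan2(r sinθ, d + r cosθ).
Differentiating tanφ: φ̇ = rω(d cosθ + r)/(d² + r² + 2dr cosθ).
d² + r² + 2dr cosθ = |CA|² = 0.0198681 m²;  d cosθ + r = -0.031428 m.
|ω_lever| = |0.118·4.08·-0.031428| / 0.0198681 = 0.76155 rad/s.

0.762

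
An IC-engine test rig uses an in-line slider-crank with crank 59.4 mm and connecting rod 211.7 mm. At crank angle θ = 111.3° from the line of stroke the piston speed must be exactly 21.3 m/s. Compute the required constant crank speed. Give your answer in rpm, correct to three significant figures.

4110

For an in-line slider-crank, |v_piston| = rω|sinθ|·[1 + r cosθ/√(L² − r² sin²θ)].
With r = 0.0594 m, L = 0.2117 m, θ = 111.3°: the bracketed kinematic factor |dx/dθ| = 0.049499 m.
ω = v/|dx/dθ| = 21.3/0.049499 = 430.32 rad/s.
N = 60ω/(2π) = 4109.2 rpm.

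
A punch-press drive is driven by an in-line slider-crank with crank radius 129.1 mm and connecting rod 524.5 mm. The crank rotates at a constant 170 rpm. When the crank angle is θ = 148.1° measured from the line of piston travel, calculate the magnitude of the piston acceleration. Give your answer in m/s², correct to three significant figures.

30.1

ω = 2π·170/60 = 17.8 rad/s
x(θ) = r cosθ + √(L² − r² sin²θ); with ω constant, a = ω²·d²x/dθ².
d²x/dθ² = −r cosθ − r²(cos2θ)/√u − r⁴ sin²2θ/(4u^{3/2}),  u = L² − r² sin²θ = 0.270446 m².
Substituting r = 0.1291 m, L = 0.5245 m, θ = 148.1°: d²x/dθ² = +0.095055 m.
a = ω²·d²x/dθ² = (17.8)²·(+0.095055) = +30.125 m/s²;  |a| = 30.125 m/s².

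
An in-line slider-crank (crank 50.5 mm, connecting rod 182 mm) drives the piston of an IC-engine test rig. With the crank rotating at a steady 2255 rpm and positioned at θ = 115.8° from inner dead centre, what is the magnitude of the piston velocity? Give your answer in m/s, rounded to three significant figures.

9.40

ω = 2π·2255/60 = 236.1 rad/s
For an in-line slider-crank, x = r cosθ + √(L² − r² sin²θ), so v = −rω sinθ·[1 + r cosθ/√(L² − r² sin²θ)].
With r = 0.0505 m, L = 0.182 m, θ = 115.8°: √(L² − r² sin²θ) = 0.17623 m.
v = −0.0505·236.1·0.90032·[1 + 0.0505·-0.43523/0.17623] = -9.3975 m/s.
|v| = 9.3975 m/s.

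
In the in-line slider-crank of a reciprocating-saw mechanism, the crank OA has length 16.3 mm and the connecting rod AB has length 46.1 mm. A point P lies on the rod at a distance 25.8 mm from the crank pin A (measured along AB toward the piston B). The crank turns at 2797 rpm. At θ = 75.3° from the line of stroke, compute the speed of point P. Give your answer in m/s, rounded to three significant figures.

ω = 292.9 rad/s.  Crank-pin speed |V_A| = rω = 4.7743 m/s, perpendicular to OA.
Rod angle: sinφ = −(r/L) sinθ ⇒ φ = -19.999°; ω_rod = −rω cosθ/√(L²−r²sin²θ) = -27.967 rad/s.
V_P = V_A + ω_rod × AP, with AP = 0.0258 m along the rod.
Components: V_Px = −rω sinθ − a·ω_rod·sinφ = -4.8648 m/s;  V_Py = rω cosθ + a·ω_rod·cosφ = +0.53349 m/s.
|V_P| = √(V_Px² + V_Py²) = 4.8939 m/s.

4.89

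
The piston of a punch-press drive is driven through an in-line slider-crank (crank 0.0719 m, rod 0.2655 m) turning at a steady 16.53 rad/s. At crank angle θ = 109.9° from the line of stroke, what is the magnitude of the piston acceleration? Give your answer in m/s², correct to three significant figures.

10.9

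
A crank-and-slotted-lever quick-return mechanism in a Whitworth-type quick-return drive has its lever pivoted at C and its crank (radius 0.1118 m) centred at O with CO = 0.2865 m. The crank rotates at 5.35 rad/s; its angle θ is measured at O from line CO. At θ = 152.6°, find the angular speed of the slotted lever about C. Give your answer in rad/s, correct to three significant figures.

2.26

ω = 5.35 rad/s
Crank pin A relative to C: A = (d + r cosθ, r sinθ); lever angle φ = atan2(r sinθ, d + r cosθ).
Differentiating tanφ: φ̇ = rω(d cosθ + r)/(d² + r² + 2dr cosθ).
d² + r² + 2dr cosθ = |CA|² = 0.0377068 m²;  d cosθ + r = -0.14256 m.
|ω_lever| = |0.1118·5.35·-0.14256| / 0.0377068 = 2.2614 rad/s.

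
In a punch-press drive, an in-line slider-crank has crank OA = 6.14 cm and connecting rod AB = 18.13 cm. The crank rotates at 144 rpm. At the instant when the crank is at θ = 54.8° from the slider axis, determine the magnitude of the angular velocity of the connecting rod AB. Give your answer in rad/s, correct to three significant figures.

3.06

ω = 15.08 rad/s (converted from 144 rpm).
The rod makes angle φ with the slider axis where L sinφ = r sinθ; differentiating, L cosφ·φ̇ = r ω cosθ.
L cosφ = √(L² − r² sin²θ) = 0.17422 m.
|ω_rod| = r ω |cosθ| / √(L² − r² sin²θ) = 0.0614·15.08·0.57643/0.17422 = 3.0635 rad/s.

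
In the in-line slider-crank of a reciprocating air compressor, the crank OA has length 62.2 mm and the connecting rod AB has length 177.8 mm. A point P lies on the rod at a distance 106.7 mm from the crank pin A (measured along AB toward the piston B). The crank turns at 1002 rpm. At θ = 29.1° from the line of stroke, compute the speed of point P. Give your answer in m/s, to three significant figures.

4.40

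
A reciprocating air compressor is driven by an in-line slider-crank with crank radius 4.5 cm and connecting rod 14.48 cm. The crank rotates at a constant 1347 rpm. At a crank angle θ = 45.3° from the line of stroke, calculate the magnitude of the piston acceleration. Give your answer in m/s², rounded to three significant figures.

634

ω = 2π·1347/60 = 141.1 rad/s
x(θ) = r cosθ + √(L² − r² sin²θ); with ω constant, a = ω²·d²x/dθ².
d²x/dθ² = −r cosθ − r²(cos2θ)/√u − r⁴ sin²2θ/(4u^{3/2}),  u = L² − r² sin²θ = 0.0199439 m².
Substituting r = 0.045 m, L = 0.1448 m, θ = 45.3°: d²x/dθ² = -0.031867 m.
a = ω²·d²x/dθ² = (141.1)²·(-0.031867) = -634.06 m/s²;  |a| = 634.06 m/s².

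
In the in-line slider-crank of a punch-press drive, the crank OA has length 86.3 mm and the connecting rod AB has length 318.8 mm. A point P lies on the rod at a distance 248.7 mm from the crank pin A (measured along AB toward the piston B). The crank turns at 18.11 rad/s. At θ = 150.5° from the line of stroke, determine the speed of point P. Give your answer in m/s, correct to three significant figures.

0.695

ω = 18.11 rad/s.  Crank-pin speed |V_A| = rω = 1.5629 m/s, perpendicular to OA.
Rod angle: sinφ = −(r/L) sinθ ⇒ φ = -7.660°; ω_rod = −rω cosθ/√(L²−r²sin²θ) = +4.3053 rad/s.
V_P = V_A + ω_rod × AP, with AP = 0.2487 m along the rod.
Components: V_Px = −rω sinθ − a·ω_rod·sinφ = -0.62688 m/s;  V_Py = rω cosθ + a·ω_rod·cosφ = -0.29911 m/s.
|V_P| = √(V_Px² + V_Py²) = 0.69458 m/s.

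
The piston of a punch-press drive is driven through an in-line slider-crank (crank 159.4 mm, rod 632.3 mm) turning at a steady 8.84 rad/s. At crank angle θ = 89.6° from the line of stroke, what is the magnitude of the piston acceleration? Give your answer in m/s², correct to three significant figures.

ω = 8.84 rad/s
x(θ) = r cosθ + √(L² − r² sin²θ); with ω constant, a = ω²·d²x/dθ².
d²x/dθ² = −r cosθ − r²(cos2θ)/√u − r⁴ sin²2θ/(4u^{3/2}),  u = L² − r² sin²θ = 0.374396 m².
Substituting r = 0.1594 m, L = 0.6323 m, θ = 89.6°: d²x/dθ² = +0.040408 m.
a = ω²·d²x/dθ² = (8.84)²·(+0.040408) = +3.1577 m/s²;  |a| = 3.1577 m/s².

3.16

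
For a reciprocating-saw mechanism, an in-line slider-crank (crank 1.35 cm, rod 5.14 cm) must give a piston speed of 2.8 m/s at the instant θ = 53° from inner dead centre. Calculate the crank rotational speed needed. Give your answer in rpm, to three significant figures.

For an in-line slider-crank, |v_piston| = rω|sinθ|·[1 + r cosθ/√(L² − r² sin²θ)].
With r = 0.0135 m, L = 0.0514 m, θ = 53°: the bracketed kinematic factor |dx/dθ| = 0.012525 m.
ω = v/|dx/dθ| = 2.8/0.012525 = 223.56 rad/s.
N = 60ω/(2π) = 2134.9 rpm.

2130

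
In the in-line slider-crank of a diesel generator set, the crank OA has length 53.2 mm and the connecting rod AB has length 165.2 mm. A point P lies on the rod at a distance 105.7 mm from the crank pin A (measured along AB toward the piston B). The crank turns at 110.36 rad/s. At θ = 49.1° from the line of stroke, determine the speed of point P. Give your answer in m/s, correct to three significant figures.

5.24

ω = 110.4 rad/s.  Crank-pin speed |V_A| = rω = 5.8712 m/s, perpendicular to OA.
Rod angle: sinφ = −(r/L) sinθ ⇒ φ = -14.088°; ω_rod = −rω cosθ/√(L²−r²sin²θ) = -23.991 rad/s.
V_P = V_A + ω_rod × AP, with AP = 0.1057 m along the rod.
Components: V_Px = −rω sinθ − a·ω_rod·sinφ = -5.055 m/s;  V_Py = rω cosθ + a·ω_rod·cosφ = +1.3845 m/s.
|V_P| = √(V_Px² + V_Py²) = 5.2412 m/s.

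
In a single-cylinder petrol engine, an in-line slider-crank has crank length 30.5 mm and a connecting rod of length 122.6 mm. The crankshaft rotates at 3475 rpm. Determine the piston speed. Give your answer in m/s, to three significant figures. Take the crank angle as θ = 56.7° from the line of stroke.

10.6

ω = 2π·3475/60 = 363.9 rad/s
For an in-line slider-crank, x = r cosθ + √(L² − r² sin²θ), so v = −rω sinθ·[1 + r cosθ/√(L² − r² sin²θ)].
With r = 0.0305 m, L = 0.1226 m, θ = 56.7°: √(L² − r² sin²θ) = 0.11992 m.
v = −0.0305·363.9·0.83581·[1 + 0.0305·0.54902/0.11992] = -10.572 m/s.
|v| = 10.572 m/s.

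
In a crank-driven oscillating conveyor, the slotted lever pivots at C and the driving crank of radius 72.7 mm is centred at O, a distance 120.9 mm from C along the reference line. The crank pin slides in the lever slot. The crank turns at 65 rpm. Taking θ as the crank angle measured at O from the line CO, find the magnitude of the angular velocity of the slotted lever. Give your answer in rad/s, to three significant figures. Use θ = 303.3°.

ω = 6.807 rad/s (from 65 rpm).
Crank pin A relative to C: A = (d + r cosθ, r sinθ); lever angle φ = atan2(r sinθ, d + r cosθ).
Differentiating tanφ: φ̇ = rω(d cosθ + r)/(d² + r² + 2dr cosθ).
d² + r² + 2dr cosθ = |CA|² = 0.0295533 m²;  d cosθ + r = +0.13908 m.
|ω_lever| = |0.0727·6.807·+0.13908| / 0.0295533 = 2.3288 rad/s.

2.33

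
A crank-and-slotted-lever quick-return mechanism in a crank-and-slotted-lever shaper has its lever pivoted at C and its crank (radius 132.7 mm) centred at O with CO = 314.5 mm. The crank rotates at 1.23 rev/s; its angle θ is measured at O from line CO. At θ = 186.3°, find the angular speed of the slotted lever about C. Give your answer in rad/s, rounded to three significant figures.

5.50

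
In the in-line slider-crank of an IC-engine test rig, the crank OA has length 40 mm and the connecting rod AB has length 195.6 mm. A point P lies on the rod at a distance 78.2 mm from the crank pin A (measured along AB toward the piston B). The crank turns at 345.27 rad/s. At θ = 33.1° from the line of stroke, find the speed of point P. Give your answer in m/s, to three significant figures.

ω = 345.3 rad/s.  Crank-pin speed |V_A| = rω = 13.811 m/s, perpendicular to OA.
Rod angle: sinφ = −(r/L) sinθ ⇒ φ = -6.412°; ω_rod = −rω cosθ/√(L²−r²sin²θ) = -59.521 rad/s.
V_P = V_A + ω_rod × AP, with AP = 0.0782 m along the rod.
Components: V_Px = −rω sinθ − a·ω_rod·sinφ = -8.0619 m/s;  V_Py = rω cosθ + a·ω_rod·cosφ = +6.9441 m/s.
|V_P| = √(V_Px² + V_Py²) = 10.64 m/s.

10.6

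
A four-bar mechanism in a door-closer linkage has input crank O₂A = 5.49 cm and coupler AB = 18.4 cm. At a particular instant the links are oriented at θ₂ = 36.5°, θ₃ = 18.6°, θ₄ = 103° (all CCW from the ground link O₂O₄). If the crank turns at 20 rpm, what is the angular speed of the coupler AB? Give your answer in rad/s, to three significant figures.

0.576

ω₂ = 2.094 rad/s (from 20 rpm).
Differentiating the loop-closure r₂e^{iθ₂}+r₃e^{iθ₃}=r₁+r₄e^{iθ₄} gives r₂ω₂e^{iθ₂}+r₃ω₃e^{iθ₃}=r₄ω₄e^{iθ₄}.
Eliminating the other unknown: ω₃ = r₂ω₂ sin(θ₄−θ₂) / [r₃ sin(θ₃−θ₄)].
Numerator sine = +0.91706; denominator sine = -0.99523.
Result = 0.0549·2.094·(+0.91706) / (0.184·(-0.99523)) = -0.57582 rad/s; magnitude 0.57582 rad/s.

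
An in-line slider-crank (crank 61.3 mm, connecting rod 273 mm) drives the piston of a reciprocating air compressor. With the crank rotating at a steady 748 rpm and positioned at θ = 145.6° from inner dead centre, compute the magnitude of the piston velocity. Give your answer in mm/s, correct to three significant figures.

2210

ω = 2π·748/60 = 78.33 rad/s
For an in-line slider-crank, x = r cosθ + √(L² − r² sin²θ), so v = −rω sinθ·[1 + r cosθ/√(L² − r² sin²θ)].
With r = 0.0613 m, L = 0.273 m, θ = 145.6°: √(L² − r² sin²θ) = 0.27079 m.
v = −0.0613·78.33·0.56497·[1 + 0.0613·-0.82511/0.27079] = -2.2061 m/s.
|v| = 2.2061 m/s = 2206.1 mm/s.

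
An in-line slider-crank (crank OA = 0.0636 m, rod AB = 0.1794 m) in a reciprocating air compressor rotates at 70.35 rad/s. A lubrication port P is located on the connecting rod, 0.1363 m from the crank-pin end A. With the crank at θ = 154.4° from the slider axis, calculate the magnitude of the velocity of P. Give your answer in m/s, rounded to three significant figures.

ω = 70.35 rad/s.  Crank-pin speed |V_A| = rω = 4.4743 m/s, perpendicular to OA.
Rod angle: sinφ = −(r/L) sinθ ⇒ φ = -8.811°; ω_rod = −rω cosθ/√(L²−r²sin²θ) = +22.76 rad/s.
V_P = V_A + ω_rod × AP, with AP = 0.1363 m along the rod.
Components: V_Px = −rω sinθ − a·ω_rod·sinφ = -1.4581 m/s;  V_Py = rω cosθ + a·ω_rod·cosφ = -0.9694 m/s.
|V_P| = √(V_Px² + V_Py²) = 1.7509 m/s.

1.75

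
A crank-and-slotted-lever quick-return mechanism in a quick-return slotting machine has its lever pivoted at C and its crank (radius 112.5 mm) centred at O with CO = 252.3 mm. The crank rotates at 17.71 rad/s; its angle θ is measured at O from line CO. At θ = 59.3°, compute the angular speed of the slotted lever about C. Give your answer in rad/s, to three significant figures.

ω = 17.71 rad/s
Crank pin A relative to C: A = (d + r cosθ, r sinθ); lever angle φ = atan2(r sinθ, d + r cosθ).
Differentiating tanφ: φ̇ = rω(d cosθ + r)/(d² + r² + 2dr cosθ).
d² + r² + 2dr cosθ = |CA|² = 0.105294 m²;  d cosθ + r = +0.24131 m.
|ω_lever| = |0.1125·17.71·+0.24131| / 0.105294 = 4.5661 rad/s.

4.57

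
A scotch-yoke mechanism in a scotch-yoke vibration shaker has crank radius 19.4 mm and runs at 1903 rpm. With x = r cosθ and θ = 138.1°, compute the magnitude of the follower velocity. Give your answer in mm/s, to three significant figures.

2580

ω = 199.3 rad/s (from 1903 rpm).
x = r cosθ ⇒ ẋ = −rω sinθ.
|v| = rω|sinθ| = 0.0194·199.3·|sin 138.1°| = 2.5819 m/s = 2581.9 mm/s.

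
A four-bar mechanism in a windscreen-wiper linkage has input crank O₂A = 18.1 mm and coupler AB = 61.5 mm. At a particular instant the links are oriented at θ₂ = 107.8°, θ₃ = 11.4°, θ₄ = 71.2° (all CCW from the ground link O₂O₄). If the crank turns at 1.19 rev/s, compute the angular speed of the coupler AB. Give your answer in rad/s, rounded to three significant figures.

1.52

ω₂ = 7.477 rad/s (from 1.19 rev/s).
Differentiating the loop-closure r₂e^{iθ₂}+r₃e^{iθ₃}=r₁+r₄e^{iθ₄} gives r₂ω₂e^{iθ₂}+r₃ω₃e^{iθ₃}=r₄ω₄e^{iθ₄}.
Eliminating the other unknown: ω₃ = r₂ω₂ sin(θ₄−θ₂) / [r₃ sin(θ₃−θ₄)].
Numerator sine = -0.59622; denominator sine = -0.86427.
Result = 0.0181·7.477·(-0.59622) / (0.0615·(-0.86427)) = +1.5181 rad/s; magnitude 1.5181 rad/s.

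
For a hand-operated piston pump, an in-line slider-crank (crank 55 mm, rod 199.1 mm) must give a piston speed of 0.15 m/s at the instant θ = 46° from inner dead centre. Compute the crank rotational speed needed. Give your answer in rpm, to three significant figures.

30.3

For an in-line slider-crank, |v_piston| = rω|sinθ|·[1 + r cosθ/√(L² − r² sin²θ)].
With r = 0.055 m, L = 0.1991 m, θ = 46°: the bracketed kinematic factor |dx/dθ| = 0.04731 m.
ω = v/|dx/dθ| = 0.15/0.04731 = 3.1706 rad/s.
N = 60ω/(2π) = 30.277 rpm.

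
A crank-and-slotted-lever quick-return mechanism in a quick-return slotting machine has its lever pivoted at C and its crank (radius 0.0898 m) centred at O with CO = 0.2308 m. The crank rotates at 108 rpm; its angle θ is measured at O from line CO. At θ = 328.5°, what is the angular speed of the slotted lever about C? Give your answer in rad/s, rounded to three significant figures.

3.01

ω = 11.31 rad/s (from 108 rpm).
Crank pin A relative to C: A = (d + r cosθ, r sinθ); lever angle φ = atan2(r sinθ, d + r cosθ).
Differentiating tanφ: φ̇ = rω(d cosθ + r)/(d² + r² + 2dr cosθ).
d² + r² + 2dr cosθ = |CA|² = 0.096676 m²;  d cosθ + r = +0.28659 m.
|ω_lever| = |0.0898·11.31·+0.28659| / 0.096676 = 3.0107 rad/s.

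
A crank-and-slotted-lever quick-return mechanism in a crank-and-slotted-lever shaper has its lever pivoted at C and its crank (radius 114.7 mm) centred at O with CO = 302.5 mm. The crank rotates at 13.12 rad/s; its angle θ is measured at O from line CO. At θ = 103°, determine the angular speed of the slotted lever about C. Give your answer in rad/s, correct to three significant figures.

ω = 13.12 rad/s
Crank pin A relative to C: A = (d + r cosθ, r sinθ); lever angle φ = atan2(r sinθ, d + r cosθ).
Differentiating tanφ: φ̇ = rω(d cosθ + r)/(d² + r² + 2dr cosθ).
d² + r² + 2dr cosθ = |CA|² = 0.0890522 m²;  d cosθ + r = +0.046652 m.
|ω_lever| = |0.1147·13.12·+0.046652| / 0.0890522 = 0.78836 rad/s.

0.788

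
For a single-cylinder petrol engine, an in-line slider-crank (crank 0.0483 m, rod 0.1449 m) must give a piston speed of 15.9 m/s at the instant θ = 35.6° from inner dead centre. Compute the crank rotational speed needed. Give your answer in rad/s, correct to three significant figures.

443

For an in-line slider-crank, |v_piston| = rω|sinθ|·[1 + r cosθ/√(L² − r² sin²θ)].
With r = 0.0483 m, L = 0.1449 m, θ = 35.6°: the bracketed kinematic factor |dx/dθ| = 0.035885 m.
ω = v/|dx/dθ| = 15.9/0.035885 = 443.09 rad/s.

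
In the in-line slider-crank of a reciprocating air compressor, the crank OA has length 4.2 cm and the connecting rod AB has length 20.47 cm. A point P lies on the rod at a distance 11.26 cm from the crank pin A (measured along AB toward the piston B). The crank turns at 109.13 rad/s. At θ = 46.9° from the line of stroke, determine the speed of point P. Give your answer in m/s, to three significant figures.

ω = 109.1 rad/s.  Crank-pin speed |V_A| = rω = 4.5835 m/s, perpendicular to OA.
Rod angle: sinφ = −(r/L) sinθ ⇒ φ = -8.616°; ω_rod = −rω cosθ/√(L²−r²sin²θ) = -15.474 rad/s.
V_P = V_A + ω_rod × AP, with AP = 0.1126 m along the rod.
Components: V_Px = −rω sinθ − a·ω_rod·sinφ = -3.6077 m/s;  V_Py = rω cosθ + a·ω_rod·cosφ = +1.4091 m/s.
|V_P| = √(V_Px² + V_Py²) = 3.8731 m/s.

3.87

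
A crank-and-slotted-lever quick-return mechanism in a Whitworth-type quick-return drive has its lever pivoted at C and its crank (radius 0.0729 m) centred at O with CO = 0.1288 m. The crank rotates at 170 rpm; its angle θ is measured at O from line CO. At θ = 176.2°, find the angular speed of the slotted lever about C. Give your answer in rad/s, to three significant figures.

22.8

ω = 17.8 rad/s (from 170 rpm).
Crank pin A relative to C: A = (d + r cosθ, r sinθ); lever angle φ = atan2(r sinθ, d + r cosθ).
Differentiating tanφ: φ̇ = rω(d cosθ + r)/(d² + r² + 2dr cosθ).
d² + r² + 2dr cosθ = |CA|² = 0.0031661 m²;  d cosθ + r = -0.055617 m.
|ω_lever| = |0.0729·17.8·-0.055617| / 0.0031661 = 22.797 rad/s.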